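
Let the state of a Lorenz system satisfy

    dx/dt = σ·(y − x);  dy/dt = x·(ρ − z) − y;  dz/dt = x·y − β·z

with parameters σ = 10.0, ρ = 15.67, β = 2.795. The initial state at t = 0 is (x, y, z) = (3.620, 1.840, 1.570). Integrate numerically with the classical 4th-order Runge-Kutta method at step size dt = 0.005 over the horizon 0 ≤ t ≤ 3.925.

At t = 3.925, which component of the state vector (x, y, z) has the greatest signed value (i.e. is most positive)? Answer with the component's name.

largest component: y

t=0.000: state=(3.620, 1.840, 1.570)
step 1 (dt=0.005): k1=(-17.800, 49.202, 2.273), k2=(-16.125, 48.431, 2.615), k3=(-16.186, 48.489, 2.614), k4=(-14.566, 47.772, 2.945); state += dt/6·(k1+2k2+2k3+k4)
t=0.005: state=(3.539, 2.082, 1.583)
t=0.010: state=(3.474, 2.318, 1.599)
t=0.015: state=(3.423, 2.548, 1.619)
continuing one RK4 step at a time; state shown every 40 steps (Δt=0.2):
t=0.200: state=(7.496, 11.824, 6.585)
t=0.400: state=(10.782, 6.457, 23.923)
t=0.600: state=(1.841, -0.381, 15.229)
t=0.800: state=(0.170, 0.026, 8.687)
t=1.000: state=(0.159, 0.237, 4.970)
t=1.200: state=(0.520, 0.859, 2.869)
t=1.400: state=(2.029, 3.446, 2.043)
t=1.600: state=(7.726, 12.145, 7.205)
t=1.800: state=(10.458, 5.918, 23.796)
t=2.000: state=(1.783, -0.282, 14.961)
t=2.200: state=(0.273, 0.180, 8.545)
t=2.400: state=(0.438, 0.669, 4.907)
t=2.600: state=(1.457, 2.402, 3.019)
t=2.800: state=(5.419, 8.827, 4.664)
t=3.000: state=(11.786, 11.269, 21.224)
t=3.200: state=(3.700, 0.197, 17.656)
t=3.400: state=(0.757, 0.517, 10.139)
t=3.600: state=(1.097, 1.614, 5.933)
t=3.800: state=(3.310, 5.278, 4.523)
t=3.925: state=(6.805, 10.401, 7.466)
compare at T: x=6.805, y=10.401, z=7.466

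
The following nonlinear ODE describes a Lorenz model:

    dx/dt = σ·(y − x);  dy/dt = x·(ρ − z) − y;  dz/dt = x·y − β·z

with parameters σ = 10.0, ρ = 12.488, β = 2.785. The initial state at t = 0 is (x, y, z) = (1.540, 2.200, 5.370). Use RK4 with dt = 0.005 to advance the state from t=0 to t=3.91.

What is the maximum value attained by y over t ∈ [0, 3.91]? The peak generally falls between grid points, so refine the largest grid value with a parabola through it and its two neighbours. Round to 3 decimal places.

t=0.000: state=(1.540, 2.200, 5.370)
step 1 (dt=0.005): k1=(6.600, 8.762, -11.567), k2=(6.654, 8.902, -11.417), k3=(6.656, 8.902, -11.417), k4=(6.712, 9.044, -11.265); state += dt/6·(k1+2k2+2k3+k4)
t=0.005: state=(1.573, 2.245, 5.313)
t=0.010: state=(1.607, 2.290, 5.257)
t=0.015: state=(1.642, 2.338, 5.203)
continuing one RK4 step at a time; state shown every 40 steps (Δt=0.2):
t=0.200: state=(3.684, 5.339, 4.591)
t=0.400: state=(8.003, 10.022, 10.342)
t=0.600: state=(7.402, 4.909, 16.409)
t=0.800: state=(3.241, 2.193, 11.645)
t=1.000: state=(2.852, 3.317, 7.803)
t=1.200: state=(4.818, 6.288, 7.306)
t=1.400: state=(7.706, 8.494, 12.169)
t=1.600: state=(6.363, 4.714, 14.561)
t=1.800: state=(3.920, 3.393, 11.086)
t=2.000: state=(4.127, 4.763, 8.713)
t=2.200: state=(6.039, 7.119, 9.795)
t=2.400: state=(7.084, 6.762, 13.294)
t=2.600: state=(5.372, 4.436, 12.809)
t=2.800: state=(4.414, 4.429, 10.394)
t=3.000: state=(5.217, 5.905, 9.731)
t=3.200: state=(6.499, 6.864, 11.635)
t=3.400: state=(6.165, 5.566, 12.908)
t=3.600: state=(5.032, 4.686, 11.577)
t=3.800: state=(5.014, 5.310, 10.352)
t=3.910: state=(5.455, 5.929, 10.415)
largest grid value and its neighbours: y(0.415)=10.08591, y(0.420)=10.08683, y(0.425)=10.07720
parabola through these three points peaks at t≈0.418 with y≈10.08773

max y = 10.088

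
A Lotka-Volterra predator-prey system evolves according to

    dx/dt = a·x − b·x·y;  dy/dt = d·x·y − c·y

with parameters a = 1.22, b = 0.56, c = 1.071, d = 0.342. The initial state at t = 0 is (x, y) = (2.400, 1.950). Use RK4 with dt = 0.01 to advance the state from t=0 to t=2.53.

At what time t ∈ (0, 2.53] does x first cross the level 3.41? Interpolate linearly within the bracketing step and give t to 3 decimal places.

t = 1.422

t=0.000: state=(2.400, 1.950)
step 1 (dt=0.01): k1=(0.307, -0.488), k2=(0.311, -0.486), k3=(0.311, -0.486), k4=(0.314, -0.485); state += dt/6·(k1+2k2+2k3+k4)
t=0.010: state=(2.403, 1.945)
t=0.020: state=(2.406, 1.940)
t=0.030: state=(2.410, 1.936)
continuing one RK4 step at a time; state shown every 10 steps (Δt=0.1):
t=0.100: state=(2.434, 1.903)
t=0.200: state=(2.475, 1.859)
t=0.300: state=(2.523, 1.819)
t=0.400: state=(2.576, 1.784)
t=0.500: state=(2.637, 1.752)
t=0.600: state=(2.702, 1.724)
t=0.700: state=(2.774, 1.701)
t=0.800: state=(2.851, 1.683)
t=0.900: state=(2.932, 1.669)
t=1.000: state=(3.018, 1.660)
t=1.100: state=(3.107, 1.656)
t=1.200: state=(3.199, 1.657)
t=1.300: state=(3.294, 1.664)
t=1.400: state=(3.389, 1.676)
t=1.420: state=(3.408, 1.679)
next step: t=1.430: state=(3.417, 1.680) — x has crossed 3.41
linear interpolation between t=1.420 (3.40791) and t=1.430 (3.41745) → t≈1.422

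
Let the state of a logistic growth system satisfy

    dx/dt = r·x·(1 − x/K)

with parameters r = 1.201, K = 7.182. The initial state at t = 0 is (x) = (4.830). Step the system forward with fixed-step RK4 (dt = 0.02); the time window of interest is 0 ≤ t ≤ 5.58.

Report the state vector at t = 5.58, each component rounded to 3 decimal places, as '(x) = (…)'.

(x) = (7.178)

t=0.000: state=(4.830)
step 1 (dt=0.02): k1=(1.900), k2=(1.892), k3=(1.892), k4=(1.884); state += dt/6·(k1+2k2+2k3+k4)
t=0.020: state=(4.868)
t=0.040: state=(4.905)
t=0.060: state=(4.943)
continuing one RK4 step at a time; state shown every 10 steps (Δt=0.2):
t=0.200: state=(5.193)
t=0.400: state=(5.520)
t=0.600: state=(5.807)
t=0.800: state=(6.054)
t=1.000: state=(6.264)
t=1.200: state=(6.440)
t=1.400: state=(6.585)
t=1.600: state=(6.704)
t=1.800: state=(6.801)
t=2.000: state=(6.879)
t=2.200: state=(6.941)
t=2.400: state=(6.991)
t=2.600: state=(7.031)
t=2.800: state=(7.063)
t=3.000: state=(7.088)
t=3.200: state=(7.108)
t=3.400: state=(7.124)
t=3.600: state=(7.136)
t=3.800: state=(7.146)
t=4.000: state=(7.153)
t=4.200: state=(7.160)
t=4.400: state=(7.164)
t=4.600: state=(7.168)
t=4.800: state=(7.171)
t=5.000: state=(7.173)
t=5.200: state=(7.175)
t=5.400: state=(7.177)
t=5.580: state=(7.178)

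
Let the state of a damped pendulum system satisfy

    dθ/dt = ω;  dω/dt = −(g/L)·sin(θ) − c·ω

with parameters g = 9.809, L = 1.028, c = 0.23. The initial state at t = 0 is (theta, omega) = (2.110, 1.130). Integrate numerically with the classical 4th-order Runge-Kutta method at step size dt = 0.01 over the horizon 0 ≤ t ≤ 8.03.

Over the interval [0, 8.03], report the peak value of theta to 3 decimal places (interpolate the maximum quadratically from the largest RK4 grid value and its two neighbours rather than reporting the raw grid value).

max theta = 2.188

t=0.000: state=(2.110, 1.130)
step 1 (dt=0.01): k1=(1.130, -8.448), k2=(1.088, -8.410), k3=(1.088, -8.411), k4=(1.046, -8.375); state += dt/6·(k1+2k2+2k3+k4)
t=0.010: state=(2.121, 1.046)
t=0.020: state=(2.131, 0.962)
t=0.030: state=(2.140, 0.880)
continuing one RK4 step at a time; state shown every 50 steps (Δt=0.5):
t=0.500: state=(1.674, -2.938)
t=1.000: state=(-0.572, -4.679)
t=1.500: state=(-1.785, -0.014)
t=2.000: state=(-0.672, 4.182)
t=2.500: state=(1.256, 2.220)
t=3.000: state=(1.172, -2.450)
t=3.500: state=(-0.608, -3.362)
t=4.000: state=(-1.247, 0.978)
t=4.500: state=(0.089, 3.479)
t=5.000: state=(1.129, 0.118)
t=5.500: state=(0.249, -3.071)
t=6.000: state=(-0.941, -0.867)
t=6.500: state=(-0.440, 2.513)
t=7.000: state=(0.745, 1.324)
t=7.500: state=(0.534, -1.971)
t=8.000: state=(-0.567, -1.558)
t=8.030: state=(-0.611, -1.388)
largest grid value and its neighbours: theta(0.130)=2.18782, theta(0.140)=2.18824, theta(0.150)=2.18789
parabola through these three points peaks at t≈0.140 with theta≈2.18824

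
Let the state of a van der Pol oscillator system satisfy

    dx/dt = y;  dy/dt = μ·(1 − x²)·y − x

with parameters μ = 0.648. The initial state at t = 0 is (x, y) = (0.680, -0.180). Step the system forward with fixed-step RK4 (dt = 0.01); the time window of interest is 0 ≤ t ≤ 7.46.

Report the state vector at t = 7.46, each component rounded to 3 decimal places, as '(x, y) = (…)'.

t=0.000: state=(0.680, -0.180)
step 1 (dt=0.01): k1=(-0.180, -0.743), k2=(-0.184, -0.743), k3=(-0.184, -0.743), k4=(-0.187, -0.744); state += dt/6·(k1+2k2+2k3+k4)
t=0.010: state=(0.678, -0.187)
t=0.020: state=(0.676, -0.195)
t=0.030: state=(0.674, -0.202)
continuing one RK4 step at a time; state shown every 25 steps (Δt=0.25):
t=0.250: state=(0.612, -0.368)
t=0.500: state=(0.496, -0.560)
t=0.750: state=(0.332, -0.752)
t=1.000: state=(0.120, -0.939)
t=1.250: state=(-0.136, -1.103)
t=1.500: state=(-0.426, -1.205)
t=1.750: state=(-0.729, -1.190)
t=2.000: state=(-1.008, -1.015)
t=2.250: state=(-1.224, -0.699)
t=2.500: state=(-1.352, -0.321)
t=2.750: state=(-1.386, 0.043)
t=3.000: state=(-1.335, 0.356)
t=3.250: state=(-1.212, 0.626)
t=3.500: state=(-1.024, 0.876)
t=3.750: state=(-0.773, 1.133)
t=4.000: state=(-0.455, 1.414)
t=4.250: state=(-0.064, 1.714)
t=4.500: state=(0.398, 1.959)
t=4.750: state=(0.897, 1.978)
t=5.000: state=(1.354, 1.611)
t=5.250: state=(1.677, 0.955)
t=5.500: state=(1.832, 0.304)
t=5.750: state=(1.844, -0.177)
t=6.000: state=(1.757, -0.501)
t=6.250: state=(1.601, -0.738)
t=6.500: state=(1.390, -0.944)
t=6.750: state=(1.128, -1.159)
t=7.000: state=(0.807, -1.414)
t=7.250: state=(0.416, -1.724)
t=7.460: state=(0.024, -2.010)

(x, y) = (0.024, -2.010)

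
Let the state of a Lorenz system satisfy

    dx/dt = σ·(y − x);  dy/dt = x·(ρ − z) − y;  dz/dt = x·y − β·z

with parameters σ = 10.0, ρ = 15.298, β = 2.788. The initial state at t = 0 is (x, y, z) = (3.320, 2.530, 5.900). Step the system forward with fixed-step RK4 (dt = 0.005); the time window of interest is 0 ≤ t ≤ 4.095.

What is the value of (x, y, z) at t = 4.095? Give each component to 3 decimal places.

(x, y, z) = (5.343, 4.664, 14.521)

t=0.000: state=(3.320, 2.530, 5.900)
step 1 (dt=0.005): k1=(-7.900, 28.671, -8.050), k2=(-6.986, 28.480, -7.807), k3=(-7.013, 28.500, -7.804), k4=(-6.124, 28.327, -7.561); state += dt/6·(k1+2k2+2k3+k4)
t=0.005: state=(3.285, 2.672, 5.861)
t=0.010: state=(3.259, 2.813, 5.824)
t=0.015: state=(3.240, 2.953, 5.790)
continuing one RK4 step at a time; state shown every 40 steps (Δt=0.2):
t=0.200: state=(6.134, 9.039, 7.471)
t=0.400: state=(10.350, 9.406, 19.716)
t=0.600: state=(4.308, 1.717, 16.565)
t=0.800: state=(2.255, 2.369, 10.243)
t=1.000: state=(3.936, 5.539, 7.661)
t=1.200: state=(8.444, 10.683, 12.919)
t=1.400: state=(7.855, 5.137, 19.267)
t=1.600: state=(3.555, 2.630, 13.609)
t=1.800: state=(3.718, 4.630, 9.603)
t=2.000: state=(6.870, 8.874, 11.209)
t=2.200: state=(8.594, 7.514, 18.033)
t=2.400: state=(4.944, 3.494, 15.392)
t=2.600: state=(4.076, 4.531, 11.229)
t=2.800: state=(6.252, 7.791, 11.369)
t=3.000: state=(8.245, 8.028, 16.553)
t=3.200: state=(5.810, 4.416, 15.957)
t=3.400: state=(4.556, 4.718, 12.340)
t=3.600: state=(6.052, 7.216, 11.905)
t=3.800: state=(7.784, 7.870, 15.643)
t=4.000: state=(6.230, 5.103, 15.925)
t=4.095: state=(5.343, 4.664, 14.521)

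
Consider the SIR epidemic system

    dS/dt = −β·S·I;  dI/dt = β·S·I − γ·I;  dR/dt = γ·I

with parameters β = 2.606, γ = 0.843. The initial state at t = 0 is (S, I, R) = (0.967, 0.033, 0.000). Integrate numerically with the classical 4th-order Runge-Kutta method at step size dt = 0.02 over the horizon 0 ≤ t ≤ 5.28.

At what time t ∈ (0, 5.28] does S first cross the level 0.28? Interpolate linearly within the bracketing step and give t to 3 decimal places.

t=0.000: state=(0.967, 0.033, 0.000)
step 1 (dt=0.02): k1=(-0.083, 0.055, 0.028), k2=(-0.084, 0.056, 0.028), k3=(-0.085, 0.056, 0.028), k4=(-0.086, 0.057, 0.029); state += dt/6·(k1+2k2+2k3+k4)
t=0.020: state=(0.965, 0.034, 0.001)
t=0.040: state=(0.964, 0.035, 0.001)
t=0.060: state=(0.962, 0.036, 0.002)
continuing one RK4 step at a time; state shown every 10 steps (Δt=0.2):
t=0.200: state=(0.947, 0.046, 0.007)
t=0.400: state=(0.921, 0.063, 0.016)
t=0.600: state=(0.886, 0.086, 0.028)
t=0.800: state=(0.842, 0.113, 0.045)
t=1.000: state=(0.787, 0.146, 0.067)
t=1.200: state=(0.722, 0.183, 0.094)
t=1.400: state=(0.650, 0.222, 0.129)
t=1.600: state=(0.573, 0.258, 0.169)
t=1.800: state=(0.497, 0.288, 0.215)
t=2.000: state=(0.425, 0.309, 0.266)
t=2.200: state=(0.361, 0.320, 0.319)
t=2.400: state=(0.305, 0.322, 0.373)
t=2.500: state=(0.281, 0.319, 0.400)
next step: t=2.520: state=(0.276, 0.318, 0.405) — S has crossed 0.28
linear interpolation between t=2.500 (0.28075) and t=2.520 (0.27612) → t≈2.503

t = 2.503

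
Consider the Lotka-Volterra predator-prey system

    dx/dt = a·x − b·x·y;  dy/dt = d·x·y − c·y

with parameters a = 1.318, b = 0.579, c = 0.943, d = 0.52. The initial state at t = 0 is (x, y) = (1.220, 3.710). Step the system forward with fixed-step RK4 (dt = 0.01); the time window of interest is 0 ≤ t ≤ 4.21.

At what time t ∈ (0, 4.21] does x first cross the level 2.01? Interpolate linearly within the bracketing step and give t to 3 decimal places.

t=0.000: state=(1.220, 3.710)
step 1 (dt=0.01): k1=(-1.013, -1.145), k2=(-1.004, -1.153), k3=(-1.004, -1.153), k4=(-0.996, -1.161); state += dt/6·(k1+2k2+2k3+k4)
t=0.010: state=(1.210, 3.698)
t=0.020: state=(1.200, 3.687)
t=0.030: state=(1.190, 3.675)
continuing one RK4 step at a time; state shown every 20 steps (Δt=0.2):
t=0.200: state=(1.048, 3.455)
t=0.400: state=(0.930, 3.170)
t=0.600: state=(0.852, 2.879)
t=0.800: state=(0.808, 2.599)
t=1.000: state=(0.791, 2.338)
t=1.200: state=(0.796, 2.102)
t=1.400: state=(0.822, 1.893)
t=1.600: state=(0.869, 1.712)
t=1.800: state=(0.936, 1.557)
t=2.000: state=(1.025, 1.427)
t=2.200: state=(1.138, 1.322)
t=2.400: state=(1.278, 1.241)
t=2.600: state=(1.445, 1.184)
t=2.800: state=(1.644, 1.151)
t=3.000: state=(1.874, 1.144)
t=3.100: state=(2.000, 1.152)
next step: t=3.110: state=(2.014, 1.153) — x has crossed 2.01
linear interpolation between t=3.100 (2.00047) and t=3.110 (2.01354) → t≈3.107

t = 3.107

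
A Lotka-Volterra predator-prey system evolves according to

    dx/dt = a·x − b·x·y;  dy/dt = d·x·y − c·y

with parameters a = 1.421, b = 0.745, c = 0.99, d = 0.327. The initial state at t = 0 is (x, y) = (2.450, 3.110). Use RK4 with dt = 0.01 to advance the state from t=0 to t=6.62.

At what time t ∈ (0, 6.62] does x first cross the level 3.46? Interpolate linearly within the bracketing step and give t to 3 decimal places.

t = 3.096

t=0.000: state=(2.450, 3.110)
step 1 (dt=0.01): k1=(-2.195, -0.587), k2=(-2.180, -0.598), k3=(-2.180, -0.598), k4=(-2.165, -0.608); state += dt/6·(k1+2k2+2k3+k4)
t=0.010: state=(2.428, 3.104)
t=0.020: state=(2.407, 3.098)
t=0.030: state=(2.386, 3.091)
continuing one RK4 step at a time; state shown every 25 steps (Δt=0.25):
t=0.250: state=(1.992, 2.908)
t=0.500: state=(1.695, 2.637)
t=0.750: state=(1.520, 2.347)
t=1.000: state=(1.438, 2.066)
t=1.250: state=(1.430, 1.813)
t=1.500: state=(1.486, 1.594)
t=1.750: state=(1.603, 1.412)
t=2.000: state=(1.784, 1.265)
t=2.250: state=(2.032, 1.154)
t=2.500: state=(2.357, 1.077)
t=2.750: state=(2.763, 1.036)
t=3.000: state=(3.252, 1.034)
t=3.090: state=(3.447, 1.044)
next step: t=3.100: state=(3.469, 1.045) — x has crossed 3.46
linear interpolation between t=3.090 (3.44693) and t=3.100 (3.46916) → t≈3.096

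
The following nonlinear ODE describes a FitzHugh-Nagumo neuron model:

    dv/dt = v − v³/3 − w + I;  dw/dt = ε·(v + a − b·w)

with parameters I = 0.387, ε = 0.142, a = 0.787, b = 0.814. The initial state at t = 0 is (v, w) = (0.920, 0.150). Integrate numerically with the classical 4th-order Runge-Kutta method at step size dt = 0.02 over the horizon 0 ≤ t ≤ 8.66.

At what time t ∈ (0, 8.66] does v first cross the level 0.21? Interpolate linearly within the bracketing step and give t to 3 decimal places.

t=0.000: state=(0.920, 0.150)
step 1 (dt=0.02): k1=(0.897, 0.225), k2=(0.896, 0.226), k3=(0.896, 0.226), k4=(0.895, 0.227); state += dt/6·(k1+2k2+2k3+k4)
t=0.020: state=(0.938, 0.155)
t=0.040: state=(0.956, 0.159)
t=0.060: state=(0.974, 0.164)
continuing one RK4 step at a time; state shown every 25 steps (Δt=0.5):
t=0.500: state=(1.325, 0.274)
t=1.000: state=(1.556, 0.414)
t=1.500: state=(1.624, 0.555)
t=2.000: state=(1.607, 0.690)
t=2.500: state=(1.555, 0.815)
t=3.000: state=(1.486, 0.928)
t=3.500: state=(1.407, 1.030)
t=4.000: state=(1.321, 1.121)
t=4.500: state=(1.226, 1.200)
t=5.000: state=(1.119, 1.268)
t=5.500: state=(0.995, 1.324)
t=6.000: state=(0.844, 1.367)
t=6.500: state=(0.650, 1.397)
t=7.000: state=(0.377, 1.408)
t=7.220: state=(0.217, 1.407)
next step: t=7.240: state=(0.200, 1.406) — v has crossed 0.21
linear interpolation between t=7.220 (0.21655) and t=7.240 (0.20027) → t≈7.228

t = 7.228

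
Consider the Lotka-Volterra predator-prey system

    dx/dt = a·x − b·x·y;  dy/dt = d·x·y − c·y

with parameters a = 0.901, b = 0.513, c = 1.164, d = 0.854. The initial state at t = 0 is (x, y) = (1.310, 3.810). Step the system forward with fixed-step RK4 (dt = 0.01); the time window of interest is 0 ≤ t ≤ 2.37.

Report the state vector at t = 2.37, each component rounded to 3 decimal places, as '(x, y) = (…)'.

(x, y) = (0.668, 0.999)

t=0.000: state=(1.310, 3.810)
step 1 (dt=0.01): k1=(-1.380, -0.172), k2=(-1.372, -0.195), k3=(-1.372, -0.195), k4=(-1.364, -0.217); state += dt/6·(k1+2k2+2k3+k4)
t=0.010: state=(1.296, 3.808)
t=0.020: state=(1.283, 3.806)
t=0.030: state=(1.269, 3.803)
continuing one RK4 step at a time; state shown every 10 steps (Δt=0.1):
t=0.100: state=(1.180, 3.771)
t=0.200: state=(1.066, 3.694)
t=0.300: state=(0.968, 3.586)
t=0.400: state=(0.884, 3.455)
t=0.500: state=(0.813, 3.306)
t=0.600: state=(0.754, 3.146)
t=0.700: state=(0.705, 2.980)
t=0.800: state=(0.665, 2.812)
t=0.900: state=(0.633, 2.646)
t=1.000: state=(0.607, 2.483)
t=1.100: state=(0.587, 2.326)
t=1.200: state=(0.573, 2.175)
t=1.300: state=(0.562, 2.032)
t=1.400: state=(0.556, 1.898)
t=1.500: state=(0.554, 1.771)
t=1.600: state=(0.556, 1.653)
t=1.700: state=(0.560, 1.543)
t=1.800: state=(0.568, 1.441)
t=1.900: state=(0.578, 1.347)
t=2.000: state=(0.592, 1.261)
t=2.100: state=(0.609, 1.181)
t=2.200: state=(0.628, 1.108)
t=2.300: state=(0.650, 1.042)
t=2.370: state=(0.668, 0.999)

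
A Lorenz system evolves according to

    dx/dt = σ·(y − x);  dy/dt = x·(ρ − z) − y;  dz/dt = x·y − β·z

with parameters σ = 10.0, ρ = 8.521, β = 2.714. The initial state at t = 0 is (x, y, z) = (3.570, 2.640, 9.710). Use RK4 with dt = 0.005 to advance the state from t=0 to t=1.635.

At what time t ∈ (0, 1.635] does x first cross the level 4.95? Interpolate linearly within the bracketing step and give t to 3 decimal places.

t = 0.701

t=0.000: state=(3.570, 2.640, 9.710)
step 1 (dt=0.005): k1=(-9.300, -6.885, -16.928), k2=(-9.240, -6.690, -16.936), k3=(-9.236, -6.690, -16.934), k4=(-9.173, -6.498, -16.938); state += dt/6·(k1+2k2+2k3+k4)
t=0.005: state=(3.524, 2.607, 9.625)
t=0.010: state=(3.478, 2.575, 9.541)
t=0.015: state=(3.434, 2.545, 9.456)
continuing one RK4 step at a time; state shown every 20 steps (Δt=0.1):
t=0.100: state=(2.818, 2.277, 8.065)
t=0.200: state=(2.488, 2.353, 6.672)
t=0.300: state=(2.517, 2.697, 5.631)
t=0.400: state=(2.828, 3.263, 4.987)
t=0.500: state=(3.377, 4.033, 4.795)
t=0.600: state=(4.119, 4.929, 5.138)
t=0.700: state=(4.940, 5.732, 6.061)
next step: t=0.705: state=(4.980, 5.764, 6.121) — x has crossed 4.95
linear interpolation between t=0.700 (4.94023) and t=0.705 (4.97964) → t≈0.701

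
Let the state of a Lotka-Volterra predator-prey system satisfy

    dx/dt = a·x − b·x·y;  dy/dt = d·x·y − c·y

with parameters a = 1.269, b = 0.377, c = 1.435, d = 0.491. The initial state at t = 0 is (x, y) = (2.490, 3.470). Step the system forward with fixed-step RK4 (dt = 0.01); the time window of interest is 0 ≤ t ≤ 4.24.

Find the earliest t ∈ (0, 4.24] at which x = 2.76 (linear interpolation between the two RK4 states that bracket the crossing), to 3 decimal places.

t = 1.101

t=0.000: state=(2.490, 3.470)
step 1 (dt=0.01): k1=(-0.098, -0.737), k2=(-0.094, -0.737), k3=(-0.094, -0.737), k4=(-0.091, -0.737); state += dt/6·(k1+2k2+2k3+k4)
t=0.010: state=(2.489, 3.463)
t=0.020: state=(2.488, 3.455)
t=0.030: state=(2.487, 3.448)
continuing one RK4 step at a time; state shown every 20 steps (Δt=0.2):
t=0.200: state=(2.484, 3.324)
t=0.400: state=(2.505, 3.187)
t=0.600: state=(2.551, 3.065)
t=0.800: state=(2.620, 2.965)
t=1.000: state=(2.709, 2.890)
t=1.100: state=(2.759, 2.863)
next step: t=1.110: state=(2.765, 2.861) — x has crossed 2.76
linear interpolation between t=1.100 (2.75933) and t=1.110 (2.76458) → t≈1.101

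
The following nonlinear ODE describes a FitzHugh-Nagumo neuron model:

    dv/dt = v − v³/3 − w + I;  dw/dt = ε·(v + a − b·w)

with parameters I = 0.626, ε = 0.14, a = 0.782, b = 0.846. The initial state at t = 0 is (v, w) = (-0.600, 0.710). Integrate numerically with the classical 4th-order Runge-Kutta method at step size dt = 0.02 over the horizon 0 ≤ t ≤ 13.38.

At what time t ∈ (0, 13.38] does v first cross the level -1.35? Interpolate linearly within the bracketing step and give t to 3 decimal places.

t = 1.156

t=0.000: state=(-0.600, 0.710)
step 1 (dt=0.02): k1=(-0.612, -0.059), k2=(-0.615, -0.059), k3=(-0.615, -0.059), k4=(-0.619, -0.060); state += dt/6·(k1+2k2+2k3+k4)
t=0.020: state=(-0.612, 0.709)
t=0.040: state=(-0.625, 0.708)
t=0.060: state=(-0.637, 0.706)
continuing one RK4 step at a time; state shown every 25 steps (Δt=0.5):
t=0.500: state=(-0.937, 0.670)
t=1.000: state=(-1.267, 0.609)
t=1.140: state=(-1.342, 0.589)
next step: t=1.160: state=(-1.352, 0.586) — v has crossed -1.35
linear interpolation between t=1.140 (-1.34219) and t=1.160 (-1.35207) → t≈1.156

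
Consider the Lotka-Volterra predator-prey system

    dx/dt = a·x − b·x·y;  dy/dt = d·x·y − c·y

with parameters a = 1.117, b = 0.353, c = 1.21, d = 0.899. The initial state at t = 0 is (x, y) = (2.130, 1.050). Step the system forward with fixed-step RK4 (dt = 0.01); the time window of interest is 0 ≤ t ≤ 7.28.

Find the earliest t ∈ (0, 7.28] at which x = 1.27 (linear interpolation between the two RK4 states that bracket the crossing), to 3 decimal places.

t=0.000: state=(2.130, 1.050)
step 1 (dt=0.01): k1=(1.590, 0.740), k2=(1.593, 0.750), k3=(1.593, 0.750), k4=(1.596, 0.761); state += dt/6·(k1+2k2+2k3+k4)
t=0.010: state=(2.146, 1.058)
t=0.020: state=(2.162, 1.065)
t=0.030: state=(2.178, 1.073)
continuing one RK4 step at a time; state shown every 25 steps (Δt=0.25):
t=0.250: state=(2.541, 1.311)
t=0.500: state=(2.935, 1.795)
t=0.750: state=(3.200, 2.653)
t=1.000: state=(3.162, 4.037)
t=1.250: state=(2.710, 5.814)
t=1.500: state=(1.998, 7.305)
t=1.750: state=(1.344, 7.832)
t=1.780: state=(1.279, 7.824)
next step: t=1.790: state=(1.258, 7.819) — x has crossed 1.27
linear interpolation between t=1.780 (1.27885) and t=1.790 (1.25800) → t≈1.784

t = 1.784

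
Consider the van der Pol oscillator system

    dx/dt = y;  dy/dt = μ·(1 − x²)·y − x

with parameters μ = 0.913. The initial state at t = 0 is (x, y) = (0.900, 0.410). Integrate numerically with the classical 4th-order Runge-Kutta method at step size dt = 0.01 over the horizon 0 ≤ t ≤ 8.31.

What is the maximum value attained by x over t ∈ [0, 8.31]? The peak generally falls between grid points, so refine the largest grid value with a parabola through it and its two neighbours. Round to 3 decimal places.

t=0.000: state=(0.900, 0.410)
step 1 (dt=0.01): k1=(0.410, -0.829), k2=(0.406, -0.833), k3=(0.406, -0.833), k4=(0.402, -0.837); state += dt/6·(k1+2k2+2k3+k4)
t=0.010: state=(0.904, 0.402)
t=0.020: state=(0.908, 0.393)
t=0.030: state=(0.912, 0.385)
continuing one RK4 step at a time; state shown every 50 steps (Δt=0.5):
t=0.500: state=(0.990, -0.064)
t=1.000: state=(0.835, -0.553)
t=1.500: state=(0.428, -1.099)
t=2.000: state=(-0.290, -1.772)
t=2.500: state=(-1.226, -1.693)
t=3.000: state=(-1.741, -0.347)
t=3.500: state=(-1.689, 0.434)
t=4.000: state=(-1.372, 0.816)
t=4.500: state=(-0.862, 1.258)
t=5.000: state=(-0.053, 2.048)
t=5.500: state=(1.143, 2.422)
t=6.000: state=(1.930, 0.600)
t=6.500: state=(1.931, -0.388)
t=7.000: state=(1.646, -0.716)
t=7.500: state=(1.217, -1.021)
t=8.000: state=(0.585, -1.572)
t=8.310: state=(0.015, -2.129)
largest grid value and its neighbours: x(6.210)=1.99052, x(6.220)=1.99069, x(6.230)=1.99067
parabola through these three points peaks at t≈6.224 with x≈1.99071

max x = 1.991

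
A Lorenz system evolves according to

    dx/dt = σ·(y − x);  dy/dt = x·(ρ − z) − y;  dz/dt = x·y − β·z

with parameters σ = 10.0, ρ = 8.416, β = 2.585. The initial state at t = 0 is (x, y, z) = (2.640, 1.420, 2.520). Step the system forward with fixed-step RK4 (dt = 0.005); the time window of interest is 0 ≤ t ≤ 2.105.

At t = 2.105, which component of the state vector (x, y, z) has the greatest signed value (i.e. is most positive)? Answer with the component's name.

largest component: z

t=0.000: state=(2.640, 1.420, 2.520)
step 1 (dt=0.005): k1=(-12.200, 14.145, -2.765), k2=(-11.541, 13.948, -2.699), k3=(-11.563, 13.958, -2.698), k4=(-10.924, 13.770, -2.632); state += dt/6·(k1+2k2+2k3+k4)
t=0.005: state=(2.582, 1.490, 2.507)
t=0.010: state=(2.531, 1.558, 2.494)
t=0.015: state=(2.485, 1.624, 2.481)
continuing one RK4 step at a time; state shown every 20 steps (Δt=0.1):
t=0.100: state=(2.326, 2.629, 2.373)
t=0.200: state=(2.958, 3.855, 2.585)
t=0.300: state=(4.046, 5.293, 3.423)
t=0.400: state=(5.354, 6.647, 5.168)
t=0.500: state=(6.418, 7.128, 7.674)
t=0.600: state=(6.581, 6.163, 9.842)
t=0.700: state=(5.693, 4.462, 10.490)
t=0.800: state=(4.403, 3.175, 9.762)
t=0.900: state=(3.383, 2.600, 8.496)
t=1.000: state=(2.837, 2.514, 7.242)
t=1.100: state=(2.697, 2.721, 6.219)
t=1.200: state=(2.856, 3.140, 5.514)
t=1.300: state=(3.248, 3.740, 5.182)
t=1.400: state=(3.822, 4.465, 5.285)
t=1.500: state=(4.496, 5.175, 5.866)
t=1.600: state=(5.114, 5.631, 6.850)
t=1.700: state=(5.457, 5.598, 7.945)
t=1.800: state=(5.376, 5.086, 8.711)
t=1.900: state=(4.936, 4.390, 8.879)
t=2.000: state=(4.372, 3.830, 8.527)
t=2.100: state=(3.908, 3.538, 7.911)
t=2.105: state=(3.890, 3.531, 7.878)
compare at T: x=3.890, y=3.531, z=7.878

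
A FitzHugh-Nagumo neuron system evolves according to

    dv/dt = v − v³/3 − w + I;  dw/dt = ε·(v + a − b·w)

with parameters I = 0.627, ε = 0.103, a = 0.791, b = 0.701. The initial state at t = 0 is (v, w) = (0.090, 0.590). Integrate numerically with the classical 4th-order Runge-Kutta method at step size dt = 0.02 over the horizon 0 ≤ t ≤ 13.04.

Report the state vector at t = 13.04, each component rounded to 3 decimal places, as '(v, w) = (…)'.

t=0.000: state=(0.090, 0.590)
step 1 (dt=0.02): k1=(0.127, 0.048), k2=(0.128, 0.048), k3=(0.128, 0.048), k4=(0.128, 0.048); state += dt/6·(k1+2k2+2k3+k4)
t=0.020: state=(0.093, 0.591)
t=0.040: state=(0.095, 0.592)
t=0.060: state=(0.098, 0.593)
continuing one RK4 step at a time; state shown every 25 steps (Δt=0.5):
t=0.500: state=(0.165, 0.615)
t=1.000: state=(0.268, 0.644)
t=1.500: state=(0.413, 0.679)
t=2.000: state=(0.608, 0.720)
t=2.500: state=(0.846, 0.771)
t=3.000: state=(1.089, 0.833)
t=3.500: state=(1.281, 0.904)
t=4.000: state=(1.391, 0.980)
t=4.500: state=(1.430, 1.057)
t=5.000: state=(1.424, 1.131)
t=5.500: state=(1.392, 1.203)
t=6.000: state=(1.344, 1.269)
t=6.500: state=(1.285, 1.331)
t=7.000: state=(1.218, 1.387)
t=7.500: state=(1.141, 1.437)
t=8.000: state=(1.052, 1.482)
t=8.500: state=(0.948, 1.520)
t=9.000: state=(0.820, 1.551)
t=9.500: state=(0.653, 1.573)
t=10.000: state=(0.421, 1.585)
t=10.500: state=(0.066, 1.582)
t=11.000: state=(-0.500, 1.556)
t=11.500: state=(-1.256, 1.496)
t=12.000: state=(-1.796, 1.404)
t=12.500: state=(-1.962, 1.298)
t=13.000: state=(-1.975, 1.192)
t=13.040: state=(-1.974, 1.184)

(v, w) = (-1.974, 1.184)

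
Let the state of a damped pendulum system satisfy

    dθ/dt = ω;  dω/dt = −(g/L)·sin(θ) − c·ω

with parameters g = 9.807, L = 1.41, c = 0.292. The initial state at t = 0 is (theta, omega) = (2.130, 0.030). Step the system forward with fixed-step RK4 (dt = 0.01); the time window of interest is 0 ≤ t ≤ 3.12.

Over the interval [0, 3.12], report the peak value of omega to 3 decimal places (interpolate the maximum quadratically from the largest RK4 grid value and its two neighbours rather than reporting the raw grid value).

t=0.000: state=(2.130, 0.030)
step 1 (dt=0.01): k1=(0.030, -5.905), k2=(0.000, -5.895), k3=(0.001, -5.896), k4=(-0.029, -5.887); state += dt/6·(k1+2k2+2k3+k4)
t=0.010: state=(2.130, -0.029)
t=0.020: state=(2.129, -0.088)
t=0.030: state=(2.128, -0.146)
continuing one RK4 step at a time; state shown every 20 steps (Δt=0.2):
t=0.200: state=(2.019, -1.142)
t=0.400: state=(1.669, -2.364)
t=0.600: state=(1.075, -3.540)
t=0.800: state=(0.289, -4.176)
t=1.000: state=(-0.524, -3.771)
t=1.200: state=(-1.164, -2.544)
t=1.400: state=(-1.527, -1.083)
t=1.600: state=(-1.601, 0.329)
t=1.800: state=(-1.400, 1.658)
t=2.000: state=(-0.949, 2.808)
t=2.200: state=(-0.311, 3.440)
t=2.400: state=(0.368, 3.198)
t=2.600: state=(0.916, 2.197)
t=2.800: state=(1.225, 0.876)
t=3.000: state=(1.266, -0.463)
t=3.120: state=(1.164, -1.218)
largest grid value and its neighbours: omega(2.240)=3.46617, omega(2.250)=3.46685, omega(2.260)=3.46513
parabola through these three points peaks at t≈2.248 with omega≈3.46690

max omega = 3.467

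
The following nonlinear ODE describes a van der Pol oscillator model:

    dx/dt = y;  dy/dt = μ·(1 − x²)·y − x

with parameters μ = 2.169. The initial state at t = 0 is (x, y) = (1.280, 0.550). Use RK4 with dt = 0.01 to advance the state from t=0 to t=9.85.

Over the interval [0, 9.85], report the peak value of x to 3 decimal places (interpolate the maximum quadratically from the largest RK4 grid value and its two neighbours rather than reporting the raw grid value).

t=0.000: state=(1.280, 0.550)
step 1 (dt=0.01): k1=(0.550, -2.042), k2=(0.540, -2.038), k3=(0.540, -2.038), k4=(0.530, -2.035); state += dt/6·(k1+2k2+2k3+k4)
t=0.010: state=(1.285, 0.530)
t=0.020: state=(1.291, 0.509)
t=0.030: state=(1.296, 0.489)
continuing one RK4 step at a time; state shown every 50 steps (Δt=0.5):
t=0.500: state=(1.340, -0.214)
t=1.000: state=(1.132, -0.600)
t=1.500: state=(0.707, -1.201)
t=2.000: state=(-0.313, -3.276)
t=2.500: state=(-1.888, -1.252)
t=3.000: state=(-1.973, 0.245)
t=3.500: state=(-1.821, 0.340)
t=4.000: state=(-1.636, 0.405)
t=4.500: state=(-1.409, 0.517)
t=5.000: state=(-1.099, 0.759)
t=5.500: state=(-0.572, 1.511)
t=6.000: state=(0.736, 3.936)
t=6.500: state=(1.995, 0.441)
t=7.000: state=(1.951, -0.283)
t=7.500: state=(1.791, -0.350)
t=8.000: state=(1.600, -0.420)
t=8.500: state=(1.362, -0.545)
t=9.000: state=(1.030, -0.832)
t=9.500: state=(0.428, -1.787)
t=9.850: state=(-0.497, -3.656)
largest grid value and its neighbours: x(6.630)=2.02091, x(6.640)=2.02092, x(6.650)=2.02073
parabola through these three points peaks at t≈6.636 with x≈2.02094

max x = 2.021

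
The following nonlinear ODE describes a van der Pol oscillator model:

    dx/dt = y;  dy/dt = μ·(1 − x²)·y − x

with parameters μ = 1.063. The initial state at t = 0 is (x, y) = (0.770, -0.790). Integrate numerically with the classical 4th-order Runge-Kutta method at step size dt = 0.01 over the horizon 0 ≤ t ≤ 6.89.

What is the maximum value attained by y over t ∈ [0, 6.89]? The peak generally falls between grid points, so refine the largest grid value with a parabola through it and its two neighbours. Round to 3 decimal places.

t=0.000: state=(0.770, -0.790)
step 1 (dt=0.01): k1=(-0.790, -1.112), k2=(-0.796, -1.115), k3=(-0.796, -1.115), k4=(-0.801, -1.119); state += dt/6·(k1+2k2+2k3+k4)
t=0.010: state=(0.762, -0.801)
t=0.020: state=(0.754, -0.812)
t=0.030: state=(0.746, -0.824)
continuing one RK4 step at a time; state shown every 25 steps (Δt=0.25):
t=0.250: state=(0.535, -1.097)
t=0.500: state=(0.215, -1.482)
t=0.750: state=(-0.212, -1.932)
t=1.000: state=(-0.740, -2.236)
t=1.250: state=(-1.280, -1.957)
t=1.500: state=(-1.667, -1.096)
t=1.750: state=(-1.834, -0.288)
t=2.000: state=(-1.840, 0.189)
t=2.250: state=(-1.758, 0.444)
t=2.500: state=(-1.625, 0.606)
t=2.750: state=(-1.457, 0.745)
t=3.000: state=(-1.251, 0.902)
t=3.250: state=(-1.001, 1.112)
t=3.500: state=(-0.688, 1.417)
t=3.750: state=(-0.281, 1.866)
t=4.000: state=(0.256, 2.428)
t=4.250: state=(0.912, 2.719)
t=4.500: state=(1.532, 2.063)
t=4.750: state=(1.897, 0.870)
t=5.000: state=(2.003, 0.064)
t=5.250: state=(1.965, -0.316)
t=5.500: state=(1.861, -0.500)
t=5.750: state=(1.720, -0.619)
t=6.000: state=(1.552, -0.728)
t=6.250: state=(1.355, -0.858)
t=6.500: state=(1.119, -1.034)
t=6.750: state=(0.831, -1.292)
t=6.890: state=(0.637, -1.490)
largest grid value and its neighbours: y(4.210)=2.72266, y(4.220)=2.72411, y(4.230)=2.72398
parabola through these three points peaks at t≈4.224 with y≈2.72425

max y = 2.724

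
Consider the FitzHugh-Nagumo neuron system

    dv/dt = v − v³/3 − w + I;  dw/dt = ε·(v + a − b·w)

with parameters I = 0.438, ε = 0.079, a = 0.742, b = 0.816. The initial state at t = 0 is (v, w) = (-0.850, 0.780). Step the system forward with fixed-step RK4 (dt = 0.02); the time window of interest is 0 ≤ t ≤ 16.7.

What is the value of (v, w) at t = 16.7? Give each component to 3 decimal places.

(v, w) = (-1.094, -0.268)

t=0.000: state=(-0.850, 0.780)
step 1 (dt=0.02): k1=(-0.987, -0.059), k2=(-0.989, -0.060), k3=(-0.989, -0.060), k4=(-0.991, -0.060); state += dt/6·(k1+2k2+2k3+k4)
t=0.020: state=(-0.870, 0.779)
t=0.040: state=(-0.890, 0.778)
t=0.060: state=(-0.910, 0.776)
continuing one RK4 step at a time; state shown every 50 steps (Δt=1):
t=1.000: state=(-1.646, 0.688)
t=2.000: state=(-1.793, 0.568)
t=3.000: state=(-1.762, 0.453)
t=4.000: state=(-1.712, 0.349)
t=5.000: state=(-1.661, 0.255)
t=6.000: state=(-1.611, 0.170)
t=7.000: state=(-1.561, 0.095)
t=8.000: state=(-1.511, 0.028)
t=9.000: state=(-1.463, -0.030)
t=10.000: state=(-1.414, -0.082)
t=11.000: state=(-1.366, -0.126)
t=12.000: state=(-1.318, -0.164)
t=13.000: state=(-1.271, -0.196)
t=14.000: state=(-1.223, -0.223)
t=15.000: state=(-1.176, -0.244)
t=16.000: state=(-1.128, -0.260)
t=16.700: state=(-1.094, -0.268)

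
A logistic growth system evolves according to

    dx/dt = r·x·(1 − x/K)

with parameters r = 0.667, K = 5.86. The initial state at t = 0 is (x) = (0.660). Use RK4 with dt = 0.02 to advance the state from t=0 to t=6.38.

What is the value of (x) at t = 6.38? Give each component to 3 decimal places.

(x) = (5.271)

t=0.000: state=(0.660)
step 1 (dt=0.02): k1=(0.391), k2=(0.393), k3=(0.393), k4=(0.395); state += dt/6·(k1+2k2+2k3+k4)
t=0.020: state=(0.668)
t=0.040: state=(0.676)
t=0.060: state=(0.684)
continuing one RK4 step at a time; state shown every 25 steps (Δt=0.5):
t=0.500: state=(0.882)
t=1.000: state=(1.162)
t=1.500: state=(1.504)
t=2.000: state=(1.905)
t=2.500: state=(2.356)
t=3.000: state=(2.837)
t=3.500: state=(3.324)
t=4.000: state=(3.789)
t=4.500: state=(4.211)
t=5.000: state=(4.576)
t=5.500: state=(4.879)
t=6.000: state=(5.122)
t=6.380: state=(5.271)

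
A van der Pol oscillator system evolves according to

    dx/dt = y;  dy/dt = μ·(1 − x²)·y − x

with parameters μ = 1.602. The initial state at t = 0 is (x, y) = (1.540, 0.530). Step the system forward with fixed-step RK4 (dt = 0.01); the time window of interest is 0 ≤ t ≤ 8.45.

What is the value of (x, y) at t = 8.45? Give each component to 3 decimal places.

(x, y) = (1.159, -0.824)

t=0.000: state=(1.540, 0.530)
step 1 (dt=0.01): k1=(0.530, -2.705), k2=(0.516, -2.684), k3=(0.517, -2.684), k4=(0.503, -2.664); state += dt/6·(k1+2k2+2k3+k4)
t=0.010: state=(1.545, 0.503)
t=0.020: state=(1.550, 0.477)
t=0.030: state=(1.555, 0.451)
continuing one RK4 step at a time; state shown every 50 steps (Δt=0.5):
t=0.500: state=(1.558, -0.301)
t=1.000: state=(1.322, -0.620)
t=1.500: state=(0.925, -1.015)
t=2.000: state=(0.203, -2.057)
t=2.500: state=(-1.232, -3.123)
t=3.000: state=(-2.003, -0.191)
t=3.500: state=(-1.909, 0.371)
t=4.000: state=(-1.691, 0.491)
t=4.500: state=(-1.412, 0.638)
t=5.000: state=(-1.027, 0.946)
t=5.500: state=(-0.379, 1.804)
t=6.000: state=(0.954, 3.339)
t=6.500: state=(1.981, 0.495)
t=7.000: state=(1.945, -0.338)
t=7.500: state=(1.739, -0.470)
t=8.000: state=(1.474, -0.602)
t=8.450: state=(1.159, -0.824)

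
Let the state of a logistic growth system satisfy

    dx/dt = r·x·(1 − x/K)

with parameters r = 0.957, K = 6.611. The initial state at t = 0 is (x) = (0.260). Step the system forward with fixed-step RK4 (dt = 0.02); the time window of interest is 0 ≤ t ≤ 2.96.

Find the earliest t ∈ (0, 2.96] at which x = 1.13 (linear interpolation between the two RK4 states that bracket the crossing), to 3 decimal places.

t = 1.689

t=0.000: state=(0.260)
step 1 (dt=0.02): k1=(0.239), k2=(0.241), k3=(0.241), k4=(0.243); state += dt/6·(k1+2k2+2k3+k4)
t=0.020: state=(0.265)
t=0.040: state=(0.270)
t=0.060: state=(0.275)
continuing one RK4 step at a time; state shown every 5 steps (Δt=0.1):
t=0.100: state=(0.285)
t=0.200: state=(0.312)
t=0.300: state=(0.342)
t=0.400: state=(0.374)
t=0.500: state=(0.410)
t=0.600: state=(0.448)
t=0.700: state=(0.490)
t=0.800: state=(0.535)
t=0.900: state=(0.584)
t=1.000: state=(0.637)
t=1.100: state=(0.694)
t=1.200: state=(0.756)
t=1.300: state=(0.822)
t=1.400: state=(0.894)
t=1.500: state=(0.970)
t=1.600: state=(1.052)
t=1.680: state=(1.122)
next step: t=1.700: state=(1.140) — x has crossed 1.13
linear interpolation between t=1.680 (1.12173) and t=1.700 (1.13967) → t≈1.689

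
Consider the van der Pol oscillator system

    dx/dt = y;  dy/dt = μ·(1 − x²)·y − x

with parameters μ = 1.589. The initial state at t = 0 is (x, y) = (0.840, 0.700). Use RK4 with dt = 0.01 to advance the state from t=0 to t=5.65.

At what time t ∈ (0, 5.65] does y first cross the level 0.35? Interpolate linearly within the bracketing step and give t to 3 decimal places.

t = 0.399

t=0.000: state=(0.840, 0.700)
step 1 (dt=0.01): k1=(0.700, -0.513), k2=(0.697, -0.524), k3=(0.697, -0.524), k4=(0.695, -0.535); state += dt/6·(k1+2k2+2k3+k4)
t=0.010: state=(0.847, 0.695)
t=0.020: state=(0.854, 0.689)
t=0.030: state=(0.861, 0.684)
continuing one RK4 step at a time; state shown every 20 steps (Δt=0.2):
t=0.200: state=(0.967, 0.556)
t=0.390: state=(1.054, 0.360)
next step: t=0.400: state=(1.058, 0.349) — y has crossed 0.35
linear interpolation between t=0.390 (0.35991) and t=0.400 (0.34870) → t≈0.399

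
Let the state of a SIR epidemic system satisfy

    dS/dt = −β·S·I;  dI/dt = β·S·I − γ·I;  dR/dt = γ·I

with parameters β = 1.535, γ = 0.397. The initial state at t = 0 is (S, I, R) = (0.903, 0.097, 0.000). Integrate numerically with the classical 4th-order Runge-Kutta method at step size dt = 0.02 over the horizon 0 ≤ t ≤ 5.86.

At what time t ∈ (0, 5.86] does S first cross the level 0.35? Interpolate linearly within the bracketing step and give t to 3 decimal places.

t = 2.399

t=0.000: state=(0.903, 0.097, 0.000)
step 1 (dt=0.02): k1=(-0.134, 0.096, 0.039), k2=(-0.136, 0.097, 0.039), k3=(-0.136, 0.097, 0.039), k4=(-0.137, 0.097, 0.039); state += dt/6·(k1+2k2+2k3+k4)
t=0.020: state=(0.900, 0.099, 0.001)
t=0.040: state=(0.898, 0.101, 0.002)
t=0.060: state=(0.895, 0.103, 0.002)
continuing one RK4 step at a time; state shown every 10 steps (Δt=0.2):
t=0.200: state=(0.874, 0.118, 0.009)
t=0.400: state=(0.840, 0.141, 0.019)
t=0.600: state=(0.801, 0.168, 0.031)
t=0.800: state=(0.757, 0.197, 0.046)
t=1.000: state=(0.709, 0.228, 0.062)
t=1.200: state=(0.658, 0.260, 0.082)
t=1.400: state=(0.605, 0.292, 0.104)
t=1.600: state=(0.550, 0.322, 0.128)
t=1.800: state=(0.497, 0.349, 0.155)
t=2.000: state=(0.444, 0.372, 0.183)
t=2.200: state=(0.395, 0.391, 0.214)
t=2.380: state=(0.354, 0.404, 0.242)
next step: t=2.400: state=(0.350, 0.405, 0.245) — S has crossed 0.35
linear interpolation between t=2.380 (0.35413) and t=2.400 (0.34976) → t≈2.399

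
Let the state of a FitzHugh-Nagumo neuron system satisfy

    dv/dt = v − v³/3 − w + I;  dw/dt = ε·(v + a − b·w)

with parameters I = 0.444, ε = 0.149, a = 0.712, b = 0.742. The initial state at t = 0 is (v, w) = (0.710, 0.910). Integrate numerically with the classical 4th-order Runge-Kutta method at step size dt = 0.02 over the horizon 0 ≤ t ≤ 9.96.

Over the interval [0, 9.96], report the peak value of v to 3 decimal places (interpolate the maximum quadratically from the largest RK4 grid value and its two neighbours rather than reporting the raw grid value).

t=0.000: state=(0.710, 0.910)
step 1 (dt=0.02): k1=(0.125, 0.111), k2=(0.124, 0.111), k3=(0.124, 0.111), k4=(0.124, 0.111); state += dt/6·(k1+2k2+2k3+k4)
t=0.020: state=(0.712, 0.912)
t=0.040: state=(0.715, 0.914)
t=0.060: state=(0.717, 0.917)
continuing one RK4 step at a time; state shown every 25 steps (Δt=0.5):
t=0.500: state=(0.765, 0.966)
t=1.000: state=(0.802, 1.023)
t=1.500: state=(0.815, 1.078)
t=2.000: state=(0.801, 1.130)
t=2.500: state=(0.757, 1.178)
t=3.000: state=(0.677, 1.218)
t=3.500: state=(0.551, 1.249)
t=4.000: state=(0.357, 1.267)
t=4.500: state=(0.050, 1.266)
t=5.000: state=(-0.441, 1.237)
t=5.500: state=(-1.115, 1.166)
t=6.000: state=(-1.665, 1.052)
t=6.500: state=(-1.870, 0.917)
t=7.000: state=(-1.893, 0.782)
t=7.500: state=(-1.863, 0.655)
t=8.000: state=(-1.819, 0.538)
t=8.500: state=(-1.772, 0.431)
t=9.000: state=(-1.724, 0.333)
t=9.500: state=(-1.676, 0.243)
t=9.960: state=(-1.633, 0.168)
largest grid value and its neighbours: v(1.480)=0.81482, v(1.500)=0.81485, v(1.520)=0.81483
parabola through these three points peaks at t≈1.503 with v≈0.81485

max v = 0.815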